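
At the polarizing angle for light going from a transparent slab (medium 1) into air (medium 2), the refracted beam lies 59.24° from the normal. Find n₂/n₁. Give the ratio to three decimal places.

At Brewster incidence θ_B = 90° − θ_t = 90° − 59.24° = 30.76°.
tan θ_B = n₂/n₁, so n₂/n₁ = tan 30.76° = 0.595.

n₂/n₁ ≈ 0.595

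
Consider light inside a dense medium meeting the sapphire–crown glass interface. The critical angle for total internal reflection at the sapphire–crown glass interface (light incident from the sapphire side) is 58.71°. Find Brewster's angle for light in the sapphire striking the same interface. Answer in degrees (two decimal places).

θ_B ≈ 40.52°

At the critical angle sin θ_c = n₂/n₁, giving n₂/n₁ = sin 58.71° = 0.8545.
Then tan θ_B = n₂/n₁ = 0.8545, so θ_B = arctan 0.8545 = 40.52°.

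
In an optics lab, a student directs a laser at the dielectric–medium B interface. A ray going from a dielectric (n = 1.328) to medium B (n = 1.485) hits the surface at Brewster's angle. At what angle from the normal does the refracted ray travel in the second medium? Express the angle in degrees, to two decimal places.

First find Brewster's angle: tan θ_B = 1.485/1.328 = 1.1182, giving θ_B = 48.19°.
The refracted ray is perpendicular to the reflected ray, so θ_t = 90° − θ_B = 41.81°.

θ_t ≈ 41.81°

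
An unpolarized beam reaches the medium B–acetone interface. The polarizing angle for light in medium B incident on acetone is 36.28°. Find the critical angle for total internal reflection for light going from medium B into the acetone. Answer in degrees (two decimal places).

θ_c ≈ 47.23°

n₂/n₁ = tan 36.28° = 0.7340; the critical angle satisfies sin θ_c = n₂/n₁.
θ_c = arcsin(0.7340) = 47.23°.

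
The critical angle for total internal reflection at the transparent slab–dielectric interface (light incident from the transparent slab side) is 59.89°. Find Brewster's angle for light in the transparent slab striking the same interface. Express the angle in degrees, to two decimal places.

n₂/n₁ = sin θ_c = sin 59.89° = 0.8651.
tan θ_B equals the same ratio, so θ_B = arctan(0.8651) = 40.86°.

θ_B ≈ 40.86°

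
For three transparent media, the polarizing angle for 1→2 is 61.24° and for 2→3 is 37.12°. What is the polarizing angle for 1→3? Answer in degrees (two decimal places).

θ_B ≈ 54.05°

tan θ_B(1→2) = n₂/n₁ = tan 61.24° = 1.8220.
tan θ_B(2→3) = n₃/n₂ = tan 37.12° = 0.7568.
Multiplying, n₃/n₁ = 1.8220 × 0.7568 = 1.3790, and θ_B(1→3) = arctan 1.3790 = 54.05°.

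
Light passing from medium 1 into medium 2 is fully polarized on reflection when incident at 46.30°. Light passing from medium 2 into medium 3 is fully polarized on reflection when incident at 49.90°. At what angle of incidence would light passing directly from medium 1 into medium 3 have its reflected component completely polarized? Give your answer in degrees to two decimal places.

tan θ_B(1→2) = n₂/n₁ = tan 46.30° = 1.0464.
tan θ_B(2→3) = n₃/n₂ = tan 49.90° = 1.1875.
So n₃/n₁ = (n₂/n₁)(n₃/n₂) = 1.0464 × 1.1875 = 1.2427.
θ_B(1→3) = arctan(1.2427) = 51.18°.

θ_B ≈ 51.18°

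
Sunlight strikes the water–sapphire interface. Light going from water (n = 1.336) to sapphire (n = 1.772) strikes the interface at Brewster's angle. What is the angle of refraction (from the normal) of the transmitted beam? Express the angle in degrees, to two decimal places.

θ_B = arctan(n₂/n₁) = arctan(1.772/1.336) = 52.99°.
Since θ_B + θ_t = 90° at Brewster incidence, θ_t = 90° − 52.99° = 37.01°.

θ_t ≈ 37.01°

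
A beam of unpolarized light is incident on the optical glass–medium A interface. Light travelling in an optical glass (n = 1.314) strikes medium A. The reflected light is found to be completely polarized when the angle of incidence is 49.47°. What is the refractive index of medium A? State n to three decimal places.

n ≈ 1.537

Brewster's law: tan θ_B = n₂/n₁ (light incident in an optical glass, refracted into medium A).
n₂ = n₁ tan θ_B = 1.314 × tan 49.47° = 1.537.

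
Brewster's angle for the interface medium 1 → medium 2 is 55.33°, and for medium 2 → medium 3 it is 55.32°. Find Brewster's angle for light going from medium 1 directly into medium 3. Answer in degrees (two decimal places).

θ_B ≈ 64.43°

Each Brewster angle gives a ratio: n₂/n₁ = tan 55.33° = 1.4458, n₃/n₂ = tan 55.32° = 1.4453.
n₃/n₁ = 2.0896. Then tan θ_B(1→3) = n₃/n₁, so θ_B(1→3) = arctan(2.0896) = 64.43°.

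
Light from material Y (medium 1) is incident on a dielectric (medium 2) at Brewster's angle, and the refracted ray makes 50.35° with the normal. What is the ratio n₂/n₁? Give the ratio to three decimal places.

n₂/n₁ ≈ 0.829

At Brewster incidence θ_B = 90° − θ_t = 90° − 50.35° = 39.65°.
tan θ_B = n₂/n₁, so n₂/n₁ = tan 39.65° = 0.829.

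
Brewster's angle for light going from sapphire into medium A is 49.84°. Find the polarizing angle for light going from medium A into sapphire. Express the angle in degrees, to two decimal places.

θ_B' ≈ 40.16°

The two Brewster angles are complementary: θ_B' = 90° − θ_B = 90° − 49.84° = 40.16°.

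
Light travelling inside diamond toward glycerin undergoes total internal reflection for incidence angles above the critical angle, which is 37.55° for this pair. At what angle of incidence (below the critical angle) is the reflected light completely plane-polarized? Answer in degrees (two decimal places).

θ_B ≈ 31.36°

n₂/n₁ = sin θ_c = sin 37.55° = 0.6095.
tan θ_B equals the same ratio, so θ_B = arctan(0.6095) = 31.36°.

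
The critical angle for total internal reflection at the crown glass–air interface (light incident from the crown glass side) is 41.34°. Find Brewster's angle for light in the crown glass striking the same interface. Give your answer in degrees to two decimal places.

At the critical angle sin θ_c = n₂/n₁, giving n₂/n₁ = sin 41.34° = 0.6605.
Then tan θ_B = n₂/n₁ = 0.6605, so θ_B = arctan 0.6605 = 33.45°.

θ_B ≈ 33.45°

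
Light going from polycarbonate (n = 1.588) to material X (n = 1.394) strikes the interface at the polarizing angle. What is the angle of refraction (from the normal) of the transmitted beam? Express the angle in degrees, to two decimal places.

θ_t ≈ 48.72°

θ_B = arctan(n₂/n₁) = arctan(1.394/1.588) = 41.28°.
Since θ_B + θ_t = 90° at Brewster incidence, θ_t = 90° − 41.28° = 48.72°.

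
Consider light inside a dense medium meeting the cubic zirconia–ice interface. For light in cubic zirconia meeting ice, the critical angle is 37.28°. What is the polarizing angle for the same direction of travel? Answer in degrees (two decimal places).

sin θ_c = n₂/n₁, so n₂/n₁ = sin 37.28° = 0.6057.
Brewster: tan θ_B = n₂/n₁ = 0.6057.
θ_B = arctan(0.6057) = 31.20°.

θ_B ≈ 31.20°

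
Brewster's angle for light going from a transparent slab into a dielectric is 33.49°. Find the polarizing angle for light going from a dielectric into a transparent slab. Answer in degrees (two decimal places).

θ_B' ≈ 56.51°

tan θ_B' = n₁/n₂ = 1/tan θ_B, so θ_B' = 90° − θ_B.
θ_B' = 90° − 33.49° = 56.51°.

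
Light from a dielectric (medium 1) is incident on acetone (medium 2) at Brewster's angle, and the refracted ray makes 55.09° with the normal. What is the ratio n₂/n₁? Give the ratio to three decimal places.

At Brewster incidence θ_B = 90° − θ_t = 90° − 55.09° = 34.91°.
Then n₂/n₁ = tan θ_B = tan 34.91° = 0.698.

n₂/n₁ ≈ 0.698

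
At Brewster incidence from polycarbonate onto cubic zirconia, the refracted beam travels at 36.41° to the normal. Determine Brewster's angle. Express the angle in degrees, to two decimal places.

θ_B ≈ 53.59°

Brewster's condition makes the reflected and refracted beams perpendicular: θ_B + θ_t = 90°.
θ_B = 90° − 36.41° = 53.59°.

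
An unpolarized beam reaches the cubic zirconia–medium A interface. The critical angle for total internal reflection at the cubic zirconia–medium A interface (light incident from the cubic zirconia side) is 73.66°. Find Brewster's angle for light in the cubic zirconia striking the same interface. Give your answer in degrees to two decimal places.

n₂/n₁ = sin θ_c = sin 73.66° = 0.9596.
tan θ_B equals the same ratio, so θ_B = arctan(0.9596) = 43.82°.

θ_B ≈ 43.82°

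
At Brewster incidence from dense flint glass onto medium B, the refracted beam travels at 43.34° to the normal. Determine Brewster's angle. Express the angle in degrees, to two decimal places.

θ_B ≈ 46.66°

Brewster's condition makes the reflected and refracted beams perpendicular: θ_B + θ_t = 90°.
θ_B = 90° − 43.34° = 46.66°.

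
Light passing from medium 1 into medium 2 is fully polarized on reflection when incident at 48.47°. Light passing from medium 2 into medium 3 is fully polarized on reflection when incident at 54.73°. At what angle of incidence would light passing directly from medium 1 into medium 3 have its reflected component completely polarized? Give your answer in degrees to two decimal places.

θ_B ≈ 57.94°

Each Brewster angle gives a ratio: n₂/n₁ = tan 48.47° = 1.1291, n₃/n₂ = tan 54.73° = 1.4139.
n₃/n₁ = 1.5965. Then tan θ_B(1→3) = n₃/n₁, so θ_B(1→3) = arctan(1.5965) = 57.94°.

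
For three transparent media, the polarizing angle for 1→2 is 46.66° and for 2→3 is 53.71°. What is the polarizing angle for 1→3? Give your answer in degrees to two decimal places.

n₂/n₁ = tan 46.66° = 1.0597 and n₃/n₂ = tan 53.71° = 1.3618.
Multiplying, n₃/n₁ = 1.0597 × 1.3618 = 1.4431, and θ_B(1→3) = arctan 1.4431 = 55.28°.

θ_B ≈ 55.28°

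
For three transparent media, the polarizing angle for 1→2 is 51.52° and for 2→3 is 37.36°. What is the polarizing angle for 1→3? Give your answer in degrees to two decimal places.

n₂/n₁ = tan 51.52° = 1.2581 and n₃/n₂ = tan 37.36° = 0.7635.
Multiplying, n₃/n₁ = 1.2581 × 0.7635 = 0.9605, and θ_B(1→3) = arctan 0.9605 = 43.85°.

θ_B ≈ 43.85°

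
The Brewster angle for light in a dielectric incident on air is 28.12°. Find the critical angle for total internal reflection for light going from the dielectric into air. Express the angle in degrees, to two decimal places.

tan θ_B = n₂/n₁ = tan 28.12° = 0.5344.
Total internal reflection: sin θ_c = n₂/n₁ = 0.5344.
θ_c = arcsin(0.5344) = 32.30°.

θ_c ≈ 32.30°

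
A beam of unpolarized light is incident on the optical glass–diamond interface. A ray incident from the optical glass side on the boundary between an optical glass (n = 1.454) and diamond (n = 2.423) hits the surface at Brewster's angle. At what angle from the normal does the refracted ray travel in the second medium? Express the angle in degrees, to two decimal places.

θ_t ≈ 30.97°

tan θ_B = n₂/n₁ = 2.423/1.454 = 1.6664, so θ_B = 59.03°.
The refracted ray is perpendicular to the reflected ray, so θ_t = 90° − θ_B = 30.97°.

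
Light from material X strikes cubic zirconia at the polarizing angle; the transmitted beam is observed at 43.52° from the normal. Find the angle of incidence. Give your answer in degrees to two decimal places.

Brewster's condition makes the reflected and refracted beams perpendicular: θ_B + θ_t = 90°.
So θ_B = 90° − θ_t = 90° − 43.52° = 46.48°.

θ_B ≈ 46.48°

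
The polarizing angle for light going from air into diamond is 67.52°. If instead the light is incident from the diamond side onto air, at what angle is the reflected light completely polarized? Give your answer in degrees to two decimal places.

The two Brewster angles are complementary: θ_B' = 90° − θ_B = 90° − 67.52° = 22.48°.

θ_B' ≈ 22.48°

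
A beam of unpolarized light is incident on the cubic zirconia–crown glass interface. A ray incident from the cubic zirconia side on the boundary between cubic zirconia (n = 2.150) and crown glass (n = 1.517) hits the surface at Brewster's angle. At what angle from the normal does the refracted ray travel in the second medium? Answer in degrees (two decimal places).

θ_t ≈ 54.79°

First find Brewster's angle: tan θ_B = 1.517/2.150 = 0.7056, giving θ_B = 35.21°.
Since θ_B + θ_t = 90° at Brewster incidence, θ_t = 90° − 35.21° = 54.79°.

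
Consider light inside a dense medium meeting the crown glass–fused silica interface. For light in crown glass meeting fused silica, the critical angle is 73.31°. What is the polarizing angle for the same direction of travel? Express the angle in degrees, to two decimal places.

θ_B ≈ 43.77°

At the critical angle sin θ_c = n₂/n₁, giving n₂/n₁ = sin 73.31° = 0.9579.
Then tan θ_B = n₂/n₁ = 0.9579, so θ_B = arctan 0.9579 = 43.77°.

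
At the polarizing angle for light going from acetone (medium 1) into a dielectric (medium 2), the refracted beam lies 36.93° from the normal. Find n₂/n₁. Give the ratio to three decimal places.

n₂/n₁ ≈ 1.330

At Brewster incidence θ_B = 90° − θ_t = 90° − 36.93° = 53.07°.
Then n₂/n₁ = tan θ_B = tan 53.07° = 1.330.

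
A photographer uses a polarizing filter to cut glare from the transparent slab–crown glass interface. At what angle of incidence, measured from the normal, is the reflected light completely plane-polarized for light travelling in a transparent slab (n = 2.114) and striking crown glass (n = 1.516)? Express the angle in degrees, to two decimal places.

θ_B ≈ 35.65°

Brewster's condition: tan θ_B = n₂/n₁ = 1.516/2.114 = 0.7171.
θ_B = arctan(0.7171) = 35.65°.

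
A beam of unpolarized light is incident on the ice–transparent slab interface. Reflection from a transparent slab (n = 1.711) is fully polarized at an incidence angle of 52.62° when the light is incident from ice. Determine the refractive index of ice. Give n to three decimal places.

Full polarization of the reflected beam means tan θ_B = n₂/n₁, where n₁ is the incident medium (ice).
n₁ = n₂ / tan θ_B = 1.711 / tan 52.62° = 1.307.

n ≈ 1.307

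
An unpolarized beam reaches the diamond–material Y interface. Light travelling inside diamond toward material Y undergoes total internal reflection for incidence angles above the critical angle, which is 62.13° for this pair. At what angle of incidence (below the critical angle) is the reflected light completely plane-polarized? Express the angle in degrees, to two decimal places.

θ_B ≈ 41.48°

n₂/n₁ = sin θ_c = sin 62.13° = 0.8840.
tan θ_B equals the same ratio, so θ_B = arctan(0.8840) = 41.48°.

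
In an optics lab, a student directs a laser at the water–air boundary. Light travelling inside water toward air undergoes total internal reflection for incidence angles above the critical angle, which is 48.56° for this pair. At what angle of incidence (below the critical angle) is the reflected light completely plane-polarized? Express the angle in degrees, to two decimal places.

θ_B ≈ 36.86°

At the critical angle sin θ_c = n₂/n₁, giving n₂/n₁ = sin 48.56° = 0.7496.
Then tan θ_B = n₂/n₁ = 0.7496, so θ_B = arctan 0.7496 = 36.86°.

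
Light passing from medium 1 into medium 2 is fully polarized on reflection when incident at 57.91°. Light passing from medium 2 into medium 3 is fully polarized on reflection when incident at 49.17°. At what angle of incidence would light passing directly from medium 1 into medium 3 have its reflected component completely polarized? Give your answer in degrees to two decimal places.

tan θ_B(1→2) = n₂/n₁ = tan 57.91° = 1.5948.
tan θ_B(2→3) = n₃/n₂ = tan 49.17° = 1.1573.
Multiplying, n₃/n₁ = 1.5948 × 1.1573 = 1.8456, and θ_B(1→3) = arctan 1.8456 = 61.55°.

θ_B ≈ 61.55°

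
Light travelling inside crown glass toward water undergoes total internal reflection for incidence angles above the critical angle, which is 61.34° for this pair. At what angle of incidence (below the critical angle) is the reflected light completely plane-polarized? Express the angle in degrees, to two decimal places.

sin θ_c = n₂/n₁, so n₂/n₁ = sin 61.34° = 0.8775.
Brewster: tan θ_B = n₂/n₁ = 0.8775.
θ_B = arctan(0.8775) = 41.27°.

θ_B ≈ 41.27°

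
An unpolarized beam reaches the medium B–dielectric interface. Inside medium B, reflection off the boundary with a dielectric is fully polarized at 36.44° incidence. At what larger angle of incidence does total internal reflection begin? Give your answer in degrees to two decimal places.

From Brewster, n₂/n₁ = tan θ_B = tan 36.44° = 0.7383.
Then sin θ_c = n₂/n₁ = 0.7383, so θ_c = arcsin 0.7383 = 47.59°.

θ_c ≈ 47.59°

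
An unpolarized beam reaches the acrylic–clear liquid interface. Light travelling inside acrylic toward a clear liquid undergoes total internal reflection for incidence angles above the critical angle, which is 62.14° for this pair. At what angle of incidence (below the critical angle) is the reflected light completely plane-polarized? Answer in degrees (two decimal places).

θ_B ≈ 41.48°

At the critical angle sin θ_c = n₂/n₁, giving n₂/n₁ = sin 62.14° = 0.8841.
Then tan θ_B = n₂/n₁ = 0.8841, so θ_B = arctan 0.8841 = 41.48°.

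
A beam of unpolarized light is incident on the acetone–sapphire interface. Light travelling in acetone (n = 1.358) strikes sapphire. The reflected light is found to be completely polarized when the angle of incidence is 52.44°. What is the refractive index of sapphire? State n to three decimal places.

At the polarizing angle, tan θ_B = n₂/n₁ with n₁ on the incident side (acetone) and n₂ on the transmitted side (sapphire).
n₂ = n₁ tan θ_B = 1.358 × tan 52.44° = 1.766.

n ≈ 1.766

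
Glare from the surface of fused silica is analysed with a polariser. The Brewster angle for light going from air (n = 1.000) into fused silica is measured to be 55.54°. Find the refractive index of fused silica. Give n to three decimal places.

n ≈ 1.457

Full polarization of the reflected beam means tan θ_B = n₂/n₁, where n₁ is the incident medium (air).
n₂ = n₁ tan θ_B = 1.000 × tan 55.54° = 1.457.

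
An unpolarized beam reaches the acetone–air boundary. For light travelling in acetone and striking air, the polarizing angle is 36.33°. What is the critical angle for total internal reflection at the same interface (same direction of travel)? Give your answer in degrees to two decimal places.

From Brewster, n₂/n₁ = tan θ_B = tan 36.33° = 0.7354.
Then sin θ_c = n₂/n₁ = 0.7354, so θ_c = arcsin 0.7354 = 47.34°.

θ_c ≈ 47.34°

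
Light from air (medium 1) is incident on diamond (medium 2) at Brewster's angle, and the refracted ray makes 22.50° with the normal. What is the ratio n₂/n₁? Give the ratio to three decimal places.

n₂/n₁ ≈ 2.414

At Brewster incidence θ_B = 90° − θ_t = 90° − 22.50° = 67.50°.
Then n₂/n₁ = tan θ_B = tan 67.50° = 2.414.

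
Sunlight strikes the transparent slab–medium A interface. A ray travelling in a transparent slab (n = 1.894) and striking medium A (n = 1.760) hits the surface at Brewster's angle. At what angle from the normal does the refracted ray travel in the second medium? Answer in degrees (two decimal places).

tan θ_B = n₂/n₁ = 1.760/1.894 = 0.9293, so θ_B = 42.90°.
The refracted ray is perpendicular to the reflected ray, so θ_t = 90° − θ_B = 47.10°.

θ_t ≈ 47.10°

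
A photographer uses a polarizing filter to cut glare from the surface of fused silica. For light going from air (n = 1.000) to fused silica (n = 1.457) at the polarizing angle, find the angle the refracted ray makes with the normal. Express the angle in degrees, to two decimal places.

θ_t ≈ 34.46°

First find Brewster's angle: tan θ_B = 1.457/1.000 = 1.4570, giving θ_B = 55.54°.
At Brewster's angle the reflected and refracted rays are perpendicular, so θ_t = 90° − θ_B = 90° − 55.54° = 34.46°.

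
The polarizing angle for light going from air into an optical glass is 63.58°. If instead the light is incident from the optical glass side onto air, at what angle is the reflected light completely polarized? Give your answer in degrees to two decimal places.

Reversing the direction swaps n₁ and n₂, so tan θ_B' = 1/tan θ_B and θ_B' = 90° − θ_B.
Hence θ_B' = 90° − 63.58° = 26.42°.

θ_B' ≈ 26.42°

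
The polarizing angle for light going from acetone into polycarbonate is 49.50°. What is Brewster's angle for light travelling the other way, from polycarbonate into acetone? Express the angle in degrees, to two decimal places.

θ_B' ≈ 40.50°

The two Brewster angles are complementary: θ_B' = 90° − θ_B = 90° − 49.50° = 40.50°.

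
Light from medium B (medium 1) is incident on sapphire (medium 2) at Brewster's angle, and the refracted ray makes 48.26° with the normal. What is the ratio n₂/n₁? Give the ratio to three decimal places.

θ_B + θ_t = 90°, so θ_B = 90° − 48.26° = 41.74°.
tan θ_B = n₂/n₁, so n₂/n₁ = tan 41.74° = 0.892.

n₂/n₁ ≈ 0.892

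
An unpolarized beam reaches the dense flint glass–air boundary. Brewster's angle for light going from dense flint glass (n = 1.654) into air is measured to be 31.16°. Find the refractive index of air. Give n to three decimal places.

Brewster's law: tan θ_B = n₂/n₁ (light incident in dense flint glass, refracted into air).
n₂ = n₁ tan θ_B = 1.654 × tan 31.16° = 1.000.

n ≈ 1.000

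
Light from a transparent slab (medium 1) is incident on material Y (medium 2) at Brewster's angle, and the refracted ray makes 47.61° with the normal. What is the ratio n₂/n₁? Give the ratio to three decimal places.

n₂/n₁ ≈ 0.913

At Brewster incidence θ_B = 90° − θ_t = 90° − 47.61° = 42.39°.
Then n₂/n₁ = tan θ_B = tan 42.39° = 0.913.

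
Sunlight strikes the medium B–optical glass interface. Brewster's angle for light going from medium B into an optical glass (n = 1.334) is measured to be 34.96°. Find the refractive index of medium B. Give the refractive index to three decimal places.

Full polarization of the reflected beam means tan θ_B = n₂/n₁, where n₁ is the incident medium (medium B).
n₁ = n₂ / tan θ_B = 1.334 / tan 34.96° = 1.908.

n ≈ 1.908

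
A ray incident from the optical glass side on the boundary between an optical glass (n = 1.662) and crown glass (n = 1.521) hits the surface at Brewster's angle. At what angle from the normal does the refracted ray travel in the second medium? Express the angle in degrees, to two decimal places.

θ_t ≈ 47.54°

θ_B = arctan(n₂/n₁) = arctan(1.521/1.662) = 42.46°.
Since θ_B + θ_t = 90° at Brewster incidence, θ_t = 90° − 42.46° = 47.54°.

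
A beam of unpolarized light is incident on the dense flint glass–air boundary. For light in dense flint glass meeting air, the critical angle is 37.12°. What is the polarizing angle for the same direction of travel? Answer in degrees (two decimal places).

θ_B ≈ 31.11°

At the critical angle sin θ_c = n₂/n₁, giving n₂/n₁ = sin 37.12° = 0.6035.
Then tan θ_B = n₂/n₁ = 0.6035, so θ_B = arctan 0.6035 = 31.11°.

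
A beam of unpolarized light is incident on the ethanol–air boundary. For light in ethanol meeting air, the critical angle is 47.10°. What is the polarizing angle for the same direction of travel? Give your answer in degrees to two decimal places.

θ_B ≈ 36.22°

At the critical angle sin θ_c = n₂/n₁, giving n₂/n₁ = sin 47.10° = 0.7325.
Then tan θ_B = n₂/n₁ = 0.7325, so θ_B = arctan 0.7325 = 36.22°.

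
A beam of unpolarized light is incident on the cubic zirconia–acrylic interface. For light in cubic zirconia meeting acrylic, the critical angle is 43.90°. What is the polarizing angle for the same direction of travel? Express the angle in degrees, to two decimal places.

sin θ_c = n₂/n₁, so n₂/n₁ = sin 43.90° = 0.6934.
Brewster: tan θ_B = n₂/n₁ = 0.6934.
θ_B = arctan(0.6934) = 34.74°.

θ_B ≈ 34.74°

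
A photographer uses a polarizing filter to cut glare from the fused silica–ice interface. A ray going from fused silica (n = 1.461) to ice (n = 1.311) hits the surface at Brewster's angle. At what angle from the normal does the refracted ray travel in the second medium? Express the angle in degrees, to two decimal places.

tan θ_B = n₂/n₁ = 1.311/1.461 = 0.8973, so θ_B = 41.90°.
At Brewster's angle the reflected and refracted rays are perpendicular, so θ_t = 90° − θ_B = 90° − 41.90° = 48.10°.

θ_t ≈ 48.10°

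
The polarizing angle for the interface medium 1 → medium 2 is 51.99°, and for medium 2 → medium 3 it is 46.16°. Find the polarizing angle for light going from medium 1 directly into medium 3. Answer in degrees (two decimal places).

Each Brewster angle gives a ratio: n₂/n₁ = tan 51.99° = 1.2795, n₃/n₂ = tan 46.16° = 1.0413.
So n₃/n₁ = (n₂/n₁)(n₃/n₂) = 1.2795 × 1.0413 = 1.3324.
θ_B(1→3) = arctan(1.3324) = 53.11°.

θ_B ≈ 53.11°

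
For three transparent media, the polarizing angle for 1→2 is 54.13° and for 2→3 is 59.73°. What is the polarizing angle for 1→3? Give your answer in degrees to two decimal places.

tan θ_B(1→2) = n₂/n₁ = tan 54.13° = 1.3830.
tan θ_B(2→3) = n₃/n₂ = tan 59.73° = 1.7134.
Multiplying, n₃/n₁ = 1.3830 × 1.7134 = 2.3695, and θ_B(1→3) = arctan 2.3695 = 67.12°.

θ_B ≈ 67.12°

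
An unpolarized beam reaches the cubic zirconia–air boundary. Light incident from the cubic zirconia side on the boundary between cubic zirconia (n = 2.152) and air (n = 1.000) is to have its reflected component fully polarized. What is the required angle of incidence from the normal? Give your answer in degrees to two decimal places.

θ_B ≈ 24.92°

At Brewster's angle the reflected and refracted rays are perpendicular, which with Snell's law gives tan θ_B = n₂/n₁.
Brewster's condition: tan θ_B = n₂/n₁ = 1.000/2.152 = 0.4647.
θ_B = arctan(0.4647) = 24.92°.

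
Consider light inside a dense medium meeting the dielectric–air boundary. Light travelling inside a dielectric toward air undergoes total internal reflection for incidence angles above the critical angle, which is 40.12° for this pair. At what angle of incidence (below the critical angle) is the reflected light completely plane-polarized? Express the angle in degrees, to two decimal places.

θ_B ≈ 32.80°

At the critical angle sin θ_c = n₂/n₁, giving n₂/n₁ = sin 40.12° = 0.6444.
Then tan θ_B = n₂/n₁ = 0.6444, so θ_B = arctan 0.6444 = 32.80°.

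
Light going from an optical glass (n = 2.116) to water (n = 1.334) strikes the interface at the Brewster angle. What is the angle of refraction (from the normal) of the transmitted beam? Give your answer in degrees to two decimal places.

First find Brewster's angle: tan θ_B = 1.334/2.116 = 0.6304, giving θ_B = 32.23°.
The refracted ray is perpendicular to the reflected ray, so θ_t = 90° − θ_B = 57.77°.

θ_t ≈ 57.77°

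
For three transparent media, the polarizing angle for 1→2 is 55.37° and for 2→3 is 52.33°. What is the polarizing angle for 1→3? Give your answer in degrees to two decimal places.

Each Brewster angle gives a ratio: n₂/n₁ = tan 55.37° = 1.4480, n₃/n₂ = tan 52.33° = 1.2952.
Multiplying, n₃/n₁ = 1.4480 × 1.2952 = 1.8755, and θ_B(1→3) = arctan 1.8755 = 61.93°.

θ_B ≈ 61.93°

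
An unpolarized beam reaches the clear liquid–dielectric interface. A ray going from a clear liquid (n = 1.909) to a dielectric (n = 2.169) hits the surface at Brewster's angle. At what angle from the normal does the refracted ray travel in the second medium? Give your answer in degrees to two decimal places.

θ_t ≈ 41.35°

θ_B = arctan(n₂/n₁) = arctan(2.169/1.909) = 48.65°.
The refracted ray is perpendicular to the reflected ray, so θ_t = 90° − θ_B = 41.35°.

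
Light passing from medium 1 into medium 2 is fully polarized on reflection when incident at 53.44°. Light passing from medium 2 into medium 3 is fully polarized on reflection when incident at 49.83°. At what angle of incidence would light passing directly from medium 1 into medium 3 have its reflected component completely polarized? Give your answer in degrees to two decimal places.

tan θ_B(1→2) = n₂/n₁ = tan 53.44° = 1.3485.
tan θ_B(2→3) = n₃/n₂ = tan 49.83° = 1.1846.
Multiplying, n₃/n₁ = 1.3485 × 1.1846 = 1.5974, and θ_B(1→3) = arctan 1.5974 = 57.95°.

θ_B ≈ 57.95°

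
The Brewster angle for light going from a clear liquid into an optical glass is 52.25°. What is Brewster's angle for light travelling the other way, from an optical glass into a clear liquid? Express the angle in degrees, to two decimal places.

The two Brewster angles are complementary: θ_B' = 90° − θ_B = 90° − 52.25° = 37.75°.

θ_B' ≈ 37.75°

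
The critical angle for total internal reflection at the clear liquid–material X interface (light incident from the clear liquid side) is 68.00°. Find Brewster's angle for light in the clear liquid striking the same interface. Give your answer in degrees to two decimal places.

θ_B ≈ 42.84°

At the critical angle sin θ_c = n₂/n₁, giving n₂/n₁ = sin 68.00° = 0.9272.
Then tan θ_B = n₂/n₁ = 0.9272, so θ_B = arctan 0.9272 = 42.84°.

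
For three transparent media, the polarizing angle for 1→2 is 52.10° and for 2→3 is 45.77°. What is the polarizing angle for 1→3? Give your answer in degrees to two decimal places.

θ_B ≈ 52.84°

n₂/n₁ = tan 52.10° = 1.2846 and n₃/n₂ = tan 45.77° = 1.0272.
Multiplying, n₃/n₁ = 1.2846 × 1.0272 = 1.3196, and θ_B(1→3) = arctan 1.3196 = 52.84°.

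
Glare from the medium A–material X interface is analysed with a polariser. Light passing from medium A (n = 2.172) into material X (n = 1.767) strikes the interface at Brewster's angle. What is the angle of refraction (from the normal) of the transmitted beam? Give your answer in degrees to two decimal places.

First find Brewster's angle: tan θ_B = 1.767/2.172 = 0.8135, giving θ_B = 39.13°.
Since θ_B + θ_t = 90° at Brewster incidence, θ_t = 90° − 39.13° = 50.87°.

θ_t ≈ 50.87°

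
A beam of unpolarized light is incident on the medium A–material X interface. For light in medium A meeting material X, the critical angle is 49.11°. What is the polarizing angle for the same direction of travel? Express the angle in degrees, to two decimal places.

θ_B ≈ 37.09°

sin θ_c = n₂/n₁, so n₂/n₁ = sin 49.11° = 0.7560.
Brewster: tan θ_B = n₂/n₁ = 0.7560.
θ_B = arctan(0.7560) = 37.09°.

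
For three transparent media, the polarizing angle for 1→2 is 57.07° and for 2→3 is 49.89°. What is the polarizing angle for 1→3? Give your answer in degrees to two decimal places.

θ_B ≈ 61.38°

tan θ_B(1→2) = n₂/n₁ = tan 57.07° = 1.5440.
tan θ_B(2→3) = n₃/n₂ = tan 49.89° = 1.1871.
Multiplying, n₃/n₁ = 1.5440 × 1.1871 = 1.8329, and θ_B(1→3) = arctan 1.8329 = 61.38°.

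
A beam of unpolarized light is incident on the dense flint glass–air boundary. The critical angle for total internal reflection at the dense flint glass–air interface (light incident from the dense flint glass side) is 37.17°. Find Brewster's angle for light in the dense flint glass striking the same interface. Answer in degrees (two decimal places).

n₂/n₁ = sin θ_c = sin 37.17° = 0.6042.
tan θ_B equals the same ratio, so θ_B = arctan(0.6042) = 31.14°.

θ_B ≈ 31.14°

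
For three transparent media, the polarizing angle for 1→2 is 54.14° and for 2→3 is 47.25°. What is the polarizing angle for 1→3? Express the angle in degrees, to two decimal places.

θ_B ≈ 56.25°

n₂/n₁ = tan 54.14° = 1.3835 and n₃/n₂ = tan 47.25° = 1.0818.
n₃/n₁ = 1.4966. Then tan θ_B(1→3) = n₃/n₁, so θ_B(1→3) = arctan(1.4966) = 56.25°.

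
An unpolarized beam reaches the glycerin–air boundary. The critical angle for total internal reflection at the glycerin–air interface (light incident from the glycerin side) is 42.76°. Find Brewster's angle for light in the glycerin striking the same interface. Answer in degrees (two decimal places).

At the critical angle sin θ_c = n₂/n₁, giving n₂/n₁ = sin 42.76° = 0.6789.
Then tan θ_B = n₂/n₁ = 0.6789, so θ_B = arctan 0.6789 = 34.17°.

θ_B ≈ 34.17°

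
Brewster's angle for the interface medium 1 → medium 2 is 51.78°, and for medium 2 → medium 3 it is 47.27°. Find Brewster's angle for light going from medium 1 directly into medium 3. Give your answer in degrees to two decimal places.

tan θ_B(1→2) = n₂/n₁ = tan 51.78° = 1.2699.
tan θ_B(2→3) = n₃/n₂ = tan 47.27° = 1.0826.
n₃/n₁ = 1.3747. Then tan θ_B(1→3) = n₃/n₁, so θ_B(1→3) = arctan(1.3747) = 53.97°.

θ_B ≈ 53.97°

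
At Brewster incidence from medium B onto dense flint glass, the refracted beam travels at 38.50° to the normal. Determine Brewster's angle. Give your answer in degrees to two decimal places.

At Brewster's angle the reflected and refracted rays are perpendicular, so θ_B + θ_t = 90°.
So θ_B = 90° − θ_t = 90° − 38.50° = 51.50°.

θ_B ≈ 51.50°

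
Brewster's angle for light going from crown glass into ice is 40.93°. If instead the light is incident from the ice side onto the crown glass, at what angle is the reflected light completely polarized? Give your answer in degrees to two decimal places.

Reversing the direction swaps n₁ and n₂, so tan θ_B' = 1/tan θ_B and θ_B' = 90° − θ_B.
Hence θ_B' = 90° − 40.93° = 49.07°.

θ_B' ≈ 49.07°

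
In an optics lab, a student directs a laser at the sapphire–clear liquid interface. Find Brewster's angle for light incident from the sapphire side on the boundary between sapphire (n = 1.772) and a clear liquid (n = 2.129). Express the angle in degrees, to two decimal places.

θ_B ≈ 50.23°

At Brewster's angle the reflected and refracted rays are perpendicular, which with Snell's law gives tan θ_B = n₂/n₁.
Here n₂/n₁ = 2.129/1.772 = 1.2015, and Brewster's law gives tan θ_B = n₂/n₁.
So θ_B = arctan 1.2015 = 50.23°.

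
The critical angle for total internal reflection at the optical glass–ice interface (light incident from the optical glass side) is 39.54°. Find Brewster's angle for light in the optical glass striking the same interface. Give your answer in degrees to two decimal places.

n₂/n₁ = sin θ_c = sin 39.54° = 0.6366.
tan θ_B equals the same ratio, so θ_B = arctan(0.6366) = 32.48°.

θ_B ≈ 32.48°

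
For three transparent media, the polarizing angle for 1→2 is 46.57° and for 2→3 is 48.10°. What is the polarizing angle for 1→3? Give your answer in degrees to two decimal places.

n₂/n₁ = tan 46.57° = 1.0564 and n₃/n₂ = tan 48.10° = 1.1145.
Multiplying, n₃/n₁ = 1.0564 × 1.1145 = 1.1773, and θ_B(1→3) = arctan 1.1773 = 49.66°.

θ_B ≈ 49.66°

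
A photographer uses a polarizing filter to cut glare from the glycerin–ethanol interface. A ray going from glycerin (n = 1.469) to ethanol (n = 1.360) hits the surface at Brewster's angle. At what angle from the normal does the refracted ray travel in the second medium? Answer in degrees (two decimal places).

θ_t ≈ 47.21°

θ_B = arctan(n₂/n₁) = arctan(1.360/1.469) = 42.79°.
At Brewster's angle the reflected and refracted rays are perpendicular, so θ_t = 90° − θ_B = 90° − 42.79° = 47.21°.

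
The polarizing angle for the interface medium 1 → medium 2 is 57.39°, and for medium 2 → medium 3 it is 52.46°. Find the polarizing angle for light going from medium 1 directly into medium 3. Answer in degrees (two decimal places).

θ_B ≈ 63.82°

tan θ_B(1→2) = n₂/n₁ = tan 57.39° = 1.5631.
tan θ_B(2→3) = n₃/n₂ = tan 52.46° = 1.3013.
Multiplying, n₃/n₁ = 1.5631 × 1.3013 = 2.0341, and θ_B(1→3) = arctan 2.0341 = 63.82°.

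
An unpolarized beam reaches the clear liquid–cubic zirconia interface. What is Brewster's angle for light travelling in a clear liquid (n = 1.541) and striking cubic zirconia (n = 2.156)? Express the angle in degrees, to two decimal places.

θ_B ≈ 54.44°

At Brewster's angle the reflected and refracted rays are perpendicular, which with Snell's law gives tan θ_B = n₂/n₁.
Here n₂/n₁ = 2.156/1.541 = 1.3991, and Brewster's law gives tan θ_B = n₂/n₁.
So θ_B = arctan 1.3991 = 54.44°.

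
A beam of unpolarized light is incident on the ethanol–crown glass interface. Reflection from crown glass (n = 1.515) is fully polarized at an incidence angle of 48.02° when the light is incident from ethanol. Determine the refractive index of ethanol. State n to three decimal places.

Brewster's law: tan θ_B = n₂/n₁ (light incident in ethanol, refracted into crown glass).
n₁ = n₂ / tan θ_B = 1.515 / tan 48.02° = 1.363.

n ≈ 1.363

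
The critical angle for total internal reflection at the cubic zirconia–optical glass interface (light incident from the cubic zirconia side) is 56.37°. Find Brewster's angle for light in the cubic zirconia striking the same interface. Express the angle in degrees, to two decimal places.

θ_B ≈ 39.78°

sin θ_c = n₂/n₁, so n₂/n₁ = sin 56.37° = 0.8326.
Brewster: tan θ_B = n₂/n₁ = 0.8326.
θ_B = arctan(0.8326) = 39.78°.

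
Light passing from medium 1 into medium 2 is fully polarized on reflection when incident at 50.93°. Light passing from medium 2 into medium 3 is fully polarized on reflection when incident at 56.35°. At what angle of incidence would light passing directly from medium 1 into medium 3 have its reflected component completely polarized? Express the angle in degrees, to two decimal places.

θ_B ≈ 61.61°

tan θ_B(1→2) = n₂/n₁ = tan 50.93° = 1.2318.
tan θ_B(2→3) = n₃/n₂ = tan 56.35° = 1.5023.
So n₃/n₁ = (n₂/n₁)(n₃/n₂) = 1.2318 × 1.5023 = 1.8505.
θ_B(1→3) = arctan(1.8505) = 61.61°.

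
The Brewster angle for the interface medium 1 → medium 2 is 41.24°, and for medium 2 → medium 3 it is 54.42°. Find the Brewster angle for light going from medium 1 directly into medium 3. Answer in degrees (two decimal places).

θ_B ≈ 50.78°

n₂/n₁ = tan 41.24° = 0.8767 and n₃/n₂ = tan 54.42° = 1.3978.
n₃/n₁ = 1.2254. Then tan θ_B(1→3) = n₃/n₁, so θ_B(1→3) = arctan(1.2254) = 50.78°.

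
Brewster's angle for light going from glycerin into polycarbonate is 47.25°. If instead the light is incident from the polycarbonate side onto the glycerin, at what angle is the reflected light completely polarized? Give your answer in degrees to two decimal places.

θ_B' ≈ 42.75°

Reversing the direction swaps n₁ and n₂, so tan θ_B' = 1/tan θ_B and θ_B' = 90° − θ_B.
Hence θ_B' = 90° − 47.25° = 42.75°.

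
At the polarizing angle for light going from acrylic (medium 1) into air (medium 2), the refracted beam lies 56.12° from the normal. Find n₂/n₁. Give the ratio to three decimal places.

At Brewster incidence θ_B = 90° − θ_t = 90° − 56.12° = 33.88°.
tan θ_B = n₂/n₁, so n₂/n₁ = tan 33.88° = 0.671.

n₂/n₁ ≈ 0.671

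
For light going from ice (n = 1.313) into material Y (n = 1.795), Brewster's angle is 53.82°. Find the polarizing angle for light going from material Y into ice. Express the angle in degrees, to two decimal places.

θ_B' ≈ 36.18°

The two Brewster angles are complementary: θ_B' = 90° − θ_B = 90° − 53.82° = 36.18°.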